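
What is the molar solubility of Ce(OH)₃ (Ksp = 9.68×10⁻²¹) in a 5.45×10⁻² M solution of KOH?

5.98×10⁻¹⁷ M

Ce(OH)₃(s) ⇌ Ce³⁺(aq) + 3 OH⁻(aq)
OH⁻ is already present at 5.45×10⁻² M. If s mol/L of Ce(OH)₃ dissolves, [Ce³⁺] = s while [OH⁻] ≈ 5.45×10⁻² M.
Ksp = [Ce³⁺][OH⁻]^3 = s(5.45×10⁻²)^3
s = 9.68×10⁻²¹ / (5.45×10⁻²)^3 = 5.98×10⁻¹⁷
s = 5.98×10⁻¹⁷ M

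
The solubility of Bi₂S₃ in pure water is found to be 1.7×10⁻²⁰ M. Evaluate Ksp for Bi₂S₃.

Bi₂S₃(s) ⇌ 2 Bi³⁺(aq) + 3 S²⁻(aq)
Let s be the molar solubility. Then [Bi³⁺] = 2s and [S²⁻] = 3s.
Ksp = [Bi³⁺]^2[S²⁻]^3 = (2s)^2 · (3s)^3 = 108s^5
Ksp = 108 × (1.7×10⁻²⁰)^5 = 1.5×10⁻⁹⁷

Ksp = 1.5×10⁻⁹⁷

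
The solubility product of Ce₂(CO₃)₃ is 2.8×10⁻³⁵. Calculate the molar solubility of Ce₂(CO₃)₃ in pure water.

4.8×10⁻⁸ M

Ce₂(CO₃)₃(s) ⇌ 2 Ce³⁺(aq) + 3 CO₃²⁻(aq)
Let s be the molar solubility. Then [Ce³⁺] = 2s and [CO₃²⁻] = 3s.
Ksp = [Ce³⁺]^2[CO₃²⁻]^3 = (2s)^2 · (3s)^3 = 108s^5
108s^5 = 2.8×10⁻³⁵  ⇒  s^5 = 2.6×10⁻³⁷
Taking the 5th root, s = 4.8×10⁻⁸ M.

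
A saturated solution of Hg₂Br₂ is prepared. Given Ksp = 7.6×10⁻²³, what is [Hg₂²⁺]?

Hg₂Br₂(s) ⇌ Hg₂²⁺(aq) + 2 Br⁻(aq)
If s mol/L of Hg₂Br₂ dissolves, [Hg₂²⁺] = s and [Br⁻] = 2s.
Ksp = [Hg₂²⁺][Br⁻]^2 = s · (2s)^2 = 4s^3 = 7.6×10⁻²³
s = 2.7×10⁻⁸ mol/L
[Hg₂²⁺] = s = 2.7×10⁻⁸ mol/L

2.7×10⁻⁸ M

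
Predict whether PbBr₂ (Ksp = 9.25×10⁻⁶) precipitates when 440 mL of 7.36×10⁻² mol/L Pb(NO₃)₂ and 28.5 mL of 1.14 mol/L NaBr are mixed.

The combined volume is 468.5 mL.
[Pb²⁺] = (7.36×10⁻²)(440)/468.5 = 6.91×10⁻² mol/L
[Br⁻] = (1.14)(28.5)/468.5 = 6.93×10⁻² mol/L
Q = [Pb²⁺][Br⁻]^2 = 3.32×10⁻⁴
Q = 3.32×10⁻⁴ > Ksp = 9.25×10⁻⁶, so the solution is supersaturated and PbBr₂ precipitates.

Yes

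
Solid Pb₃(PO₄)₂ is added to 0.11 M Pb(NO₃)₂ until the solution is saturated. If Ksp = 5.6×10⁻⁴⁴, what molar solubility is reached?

3.2×10⁻²¹ M

Pb₃(PO₄)₂(s) ⇌ 3 Pb²⁺(aq) + 2 PO₄³⁻(aq)
Pb²⁺ is already present at 0.11 M. If s mol/L of Pb₃(PO₄)₂ dissolves, [PO₄³⁻] = 2s while [Pb²⁺] ≈ 0.11 M.
Ksp = [Pb²⁺]^3[PO₄³⁻]^2 = (0.11)^3(2s)^2
(2s)^2 = 5.6×10⁻⁴⁴ / (0.11)^3 = 4.2×10⁻⁴¹
s = 3.2×10⁻²¹ M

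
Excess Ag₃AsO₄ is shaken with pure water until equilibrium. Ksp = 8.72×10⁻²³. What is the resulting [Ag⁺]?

Ag₃AsO₄(s) ⇌ 3 Ag⁺(aq) + AsO₄³⁻(aq)
Call the molar solubility s, so that [Ag⁺] = 3s and [AsO₄³⁻] = s.
Ksp = [Ag⁺]^3[AsO₄³⁻] = (3s)^3 · s = 27s^4 = 8.72×10⁻²³
s = 1.34×10⁻⁶ mol L⁻¹
[Ag⁺] = 3s = 4.02×10⁻⁶ mol L⁻¹

4.02×10⁻⁶ M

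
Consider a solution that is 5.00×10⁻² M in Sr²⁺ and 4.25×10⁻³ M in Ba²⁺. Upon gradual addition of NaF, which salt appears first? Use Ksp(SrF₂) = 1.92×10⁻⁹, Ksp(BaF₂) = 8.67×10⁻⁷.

Each salt precipitates once Q = Ksp for that salt.
For SrF₂: [F⁻] = (Ksp/[Sr²⁺])^(1/2) = 1.96×10⁻⁴ M
For BaF₂: [F⁻] = (Ksp/[Ba²⁺])^(1/2) = 1.43×10⁻² M
The smaller threshold [F⁻] is reached first, so SrF₂ precipitates first.

SrF₂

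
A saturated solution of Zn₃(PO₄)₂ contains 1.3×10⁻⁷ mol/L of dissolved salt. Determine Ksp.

Zn₃(PO₄)₂(s) ⇌ 3 Zn²⁺(aq) + 2 PO₄³⁻(aq)
Call the molar solubility s, so that [Zn²⁺] = 3s and [PO₄³⁻] = 2s.
Ksp = [Zn²⁺]^3[PO₄³⁻]^2 = (3s)^3 · (2s)^2 = 108s^5
Ksp = 108 × (1.3×10⁻⁷)^5 = 4.0×10⁻³³

Ksp = 4.0×10⁻³³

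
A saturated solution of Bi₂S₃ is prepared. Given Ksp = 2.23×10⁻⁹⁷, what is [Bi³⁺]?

3.66×10⁻²⁰ M

Bi₂S₃(s) ⇌ 2 Bi³⁺(aq) + 3 S²⁻(aq)
Let s be the molar solubility. Then [Bi³⁺] = 2s and [S²⁻] = 3s.
Ksp = [Bi³⁺]^2[S²⁻]^3 = (2s)^2 · (3s)^3 = 108s^5 = 2.23×10⁻⁹⁷
s = 1.83×10⁻²⁰ M
[Bi³⁺] = 2s = 3.66×10⁻²⁰ M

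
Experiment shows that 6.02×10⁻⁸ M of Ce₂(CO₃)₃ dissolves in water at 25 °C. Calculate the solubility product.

Ksp = 8.54×10⁻³⁵

Ce₂(CO₃)₃(s) ⇌ 2 Ce³⁺(aq) + 3 CO₃²⁻(aq)
With molar solubility s: [Ce³⁺] = 2s, [CO₃²⁻] = 3s.
Ksp = [Ce³⁺]^2[CO₃²⁻]^3 = (2s)^2 · (3s)^3 = 108s^5
Ksp = 108 × (6.02×10⁻⁸)^5 = 8.54×10⁻³⁵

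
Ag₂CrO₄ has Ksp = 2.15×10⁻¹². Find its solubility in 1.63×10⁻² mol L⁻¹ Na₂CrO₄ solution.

Ag₂CrO₄(s) ⇌ 2 Ag⁺(aq) + CrO₄²⁻(aq)
With CrO₄²⁻ already at 1.63×10⁻² mol L⁻¹ and s small, take [CrO₄²⁻] ≈ 1.63×10⁻² mol L⁻¹ and [Ag⁺] = 2s.
Ksp = [Ag⁺]^2[CrO₄²⁻] = (2s)^2(1.63×10⁻²)
(2s)^2 = 2.15×10⁻¹² / (1.63×10⁻²) = 1.32×10⁻¹⁰
s = 5.74×10⁻⁶ mol L⁻¹

5.74×10⁻⁶ M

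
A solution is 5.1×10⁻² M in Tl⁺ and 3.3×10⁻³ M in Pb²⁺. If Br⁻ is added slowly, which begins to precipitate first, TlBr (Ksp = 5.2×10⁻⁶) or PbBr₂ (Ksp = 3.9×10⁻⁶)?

TlBr

The threshold for precipitation is Q = Ksp.
For TlBr: [Br⁻] = (Ksp/[Tl⁺]) = 1.0×10⁻⁴ M
For PbBr₂: [Br⁻] = (Ksp/[Pb²⁺])^(1/2) = 3.4×10⁻² M
The smaller threshold [Br⁻] is reached first, so TlBr precipitates first.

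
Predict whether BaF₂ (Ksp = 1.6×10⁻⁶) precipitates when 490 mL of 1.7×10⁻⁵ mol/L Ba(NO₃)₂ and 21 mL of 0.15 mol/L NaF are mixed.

No

Total volume after mixing = 490 + 21 = 511 mL.
[Ba²⁺] = (1.7×10⁻⁵)(490)/511 = 1.6×10⁻⁵ mol/L
[F⁻] = (0.15)(21)/511 = 6.2×10⁻³ mol/L
Q = [Ba²⁺][F⁻]^2 = 6.2×10⁻¹⁰
Q = 6.2×10⁻¹⁰ < Ksp = 1.6×10⁻⁶, so the solution is unsaturated and no precipitate forms.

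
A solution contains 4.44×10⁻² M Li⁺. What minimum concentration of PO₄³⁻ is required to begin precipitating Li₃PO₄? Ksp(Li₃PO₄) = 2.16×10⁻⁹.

2.47×10⁻⁵ M

Precipitation of each salt begins when its ion product equals Ksp.
Li₃PO₄(s) ⇌ 3 Li⁺(aq) + PO₄³⁻(aq)
Ksp = [Li⁺]^3[PO₄³⁻] = [PO₄³⁻](4.44×10⁻²)^3
[PO₄³⁻] = 2.16×10⁻⁹ / (4.44×10⁻²)^3 = 2.47×10⁻⁵
[PO₄³⁻] = 2.47×10⁻⁵ M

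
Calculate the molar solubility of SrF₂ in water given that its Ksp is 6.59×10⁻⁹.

1.18×10⁻³ M

SrF₂(s) ⇌ Sr²⁺(aq) + 2 F⁻(aq)
Call the molar solubility s, so that [Sr²⁺] = s and [F⁻] = 2s.
Ksp = [Sr²⁺][F⁻]^2 = s · (2s)^2 = 4s^3
4s^3 = 6.59×10⁻⁹  ⇒  s^3 = 1.65×10⁻⁹
s = 1.18×10⁻³ mol/L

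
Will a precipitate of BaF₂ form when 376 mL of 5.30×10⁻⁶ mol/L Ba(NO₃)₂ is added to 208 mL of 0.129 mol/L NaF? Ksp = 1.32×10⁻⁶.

No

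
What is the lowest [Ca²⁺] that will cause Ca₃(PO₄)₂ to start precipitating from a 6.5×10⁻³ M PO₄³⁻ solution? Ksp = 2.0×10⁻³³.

3.6×10⁻¹⁰ M

The threshold for precipitation is Q = Ksp.
Ca₃(PO₄)₂(s) ⇌ 3 Ca²⁺(aq) + 2 PO₄³⁻(aq)
Ksp = [Ca²⁺]^3[PO₄³⁻]^2 = [Ca²⁺]^3(6.5×10⁻³)^2
[Ca²⁺]^3 = 2.0×10⁻³³ / (6.5×10⁻³)^2 = 4.7×10⁻²⁹
[Ca²⁺] = 3.6×10⁻¹⁰ M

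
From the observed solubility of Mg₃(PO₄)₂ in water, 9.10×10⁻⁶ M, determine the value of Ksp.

Ksp = 6.74×10⁻²⁴

Mg₃(PO₄)₂(s) ⇌ 3 Mg²⁺(aq) + 2 PO₄³⁻(aq)
If s mol/L of Mg₃(PO₄)₂ dissolves, [Mg²⁺] = 3s and [PO₄³⁻] = 2s.
Ksp = [Mg²⁺]^3[PO₄³⁻]^2 = (3s)^3 · (2s)^2 = 108s^5
Ksp = 108 × (9.10×10⁻⁶)^5 = 6.74×10⁻²⁴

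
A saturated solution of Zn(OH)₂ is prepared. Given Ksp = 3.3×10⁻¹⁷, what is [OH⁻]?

Zn(OH)₂(s) ⇌ Zn²⁺(aq) + 2 OH⁻(aq)
With molar solubility s: [Zn²⁺] = s, [OH⁻] = 2s.
Ksp = [Zn²⁺][OH⁻]^2 = s · (2s)^2 = 4s^3 = 3.3×10⁻¹⁷
s = 2.0×10⁻⁶ M
[OH⁻] = 2s = 4.0×10⁻⁶ M

4.0×10⁻⁶ M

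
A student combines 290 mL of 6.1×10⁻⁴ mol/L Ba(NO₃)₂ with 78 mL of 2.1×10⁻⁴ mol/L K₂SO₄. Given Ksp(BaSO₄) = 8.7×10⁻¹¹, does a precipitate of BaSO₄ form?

Yes

The combined volume is 368 mL.
[Ba²⁺] = (6.1×10⁻⁴)(290)/368 = 4.8×10⁻⁴ mol/L
[SO₄²⁻] = (2.1×10⁻⁴)(78)/368 = 4.5×10⁻⁵ mol/L
Q = [Ba²⁺][SO₄²⁻] = 2.1×10⁻⁸
Because Q > Ksp (2.1×10⁻⁸ vs 8.7×10⁻¹¹), a precipitate of BaSO₄ forms.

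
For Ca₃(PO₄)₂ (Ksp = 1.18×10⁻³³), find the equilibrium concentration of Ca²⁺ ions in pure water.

3.05×10⁻⁷ M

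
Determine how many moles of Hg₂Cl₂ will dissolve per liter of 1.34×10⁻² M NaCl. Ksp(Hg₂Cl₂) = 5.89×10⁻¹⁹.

3.28×10⁻¹⁵ M

Hg₂Cl₂(s) ⇌ Hg₂²⁺(aq) + 2 Cl⁻(aq)
The solution already contains Cl⁻ at 1.34×10⁻² M. Let s be the molar solubility of Hg₂Cl₂.
[Cl⁻] ≈ 1.34×10⁻² M (common ion dominates); [Hg₂²⁺] = s.
Ksp = [Hg₂²⁺][Cl⁻]^2 = s(1.34×10⁻²)^2
s = 5.89×10⁻¹⁹ / (1.34×10⁻²)^2 = 3.28×10⁻¹⁵
s = 3.28×10⁻¹⁵ M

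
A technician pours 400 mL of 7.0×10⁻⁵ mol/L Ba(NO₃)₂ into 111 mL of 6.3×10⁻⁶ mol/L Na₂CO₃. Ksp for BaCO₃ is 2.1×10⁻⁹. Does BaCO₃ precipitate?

No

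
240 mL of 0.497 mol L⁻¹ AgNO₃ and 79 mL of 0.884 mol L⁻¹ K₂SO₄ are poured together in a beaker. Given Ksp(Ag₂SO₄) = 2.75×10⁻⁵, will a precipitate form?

Total volume after mixing = 240 + 79 = 319 mL.
[Ag⁺] = (0.497)(240)/319 = 0.374 mol L⁻¹
[SO₄²⁻] = (0.884)(79)/319 = 0.219 mol L⁻¹
Q = [Ag⁺]^2[SO₄²⁻] = 3.06×10⁻²
Q = 3.06×10⁻² > Ksp = 2.75×10⁻⁵, so the solution is supersaturated and Ag₂SO₄ precipitates.

Yes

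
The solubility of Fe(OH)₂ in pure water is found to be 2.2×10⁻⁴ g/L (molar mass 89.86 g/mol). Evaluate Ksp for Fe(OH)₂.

s = (2.2×10⁻⁴ g L⁻¹)/(89.86 g mol⁻¹) = 2.448×10⁻⁶ M
Fe(OH)₂(s) ⇌ Fe²⁺(aq) + 2 OH⁻(aq)
If s mol/L of Fe(OH)₂ dissolves, [Fe²⁺] = s and [OH⁻] = 2s.
Ksp = [Fe²⁺][OH⁻]^2 = s · (2s)^2 = 4s^3
Ksp = 4 × (2.448×10⁻⁶)^3 = 5.9×10⁻¹⁷

Ksp = 5.9×10⁻¹⁷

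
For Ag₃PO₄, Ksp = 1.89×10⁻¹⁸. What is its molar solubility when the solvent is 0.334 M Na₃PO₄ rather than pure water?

5.94×10⁻⁷ M

Ag₃PO₄(s) ⇌ 3 Ag⁺(aq) + PO₄³⁻(aq)
PO₄³⁻ is already present at 0.334 M. If s mol/L of Ag₃PO₄ dissolves, [Ag⁺] = 3s while [PO₄³⁻] ≈ 0.334 M.
Ksp = [Ag⁺]^3[PO₄³⁻] = (3s)^3(0.334)
(3s)^3 = 1.89×10⁻¹⁸ / (0.334) = 5.66×10⁻¹⁸
s = 5.94×10⁻⁷ M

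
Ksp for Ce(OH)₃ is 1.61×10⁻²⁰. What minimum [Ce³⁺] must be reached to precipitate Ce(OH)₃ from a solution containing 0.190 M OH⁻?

2.35×10⁻¹⁸ M

A salt starts to precipitate once the ion product Q reaches its Ksp.
Ce(OH)₃(s) ⇌ Ce³⁺(aq) + 3 OH⁻(aq)
Ksp = [Ce³⁺][OH⁻]^3 = [Ce³⁺](0.190)^3
[Ce³⁺] = 1.61×10⁻²⁰ / (0.190)^3 = 2.35×10⁻¹⁸
[Ce³⁺] = 2.35×10⁻¹⁸ M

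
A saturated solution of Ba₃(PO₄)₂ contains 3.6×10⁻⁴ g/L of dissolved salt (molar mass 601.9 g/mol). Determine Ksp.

Ksp = 8.3×10⁻³⁰

Convert to molarity: s = 3.6×10⁻⁴ / 601.9 = 5.981×10⁻⁷ mol/L
Ba₃(PO₄)₂(s) ⇌ 3 Ba²⁺(aq) + 2 PO₄³⁻(aq)
Let s be the molar solubility. Then [Ba²⁺] = 3s and [PO₄³⁻] = 2s.
Ksp = [Ba²⁺]^3[PO₄³⁻]^2 = (3s)^3 · (2s)^2 = 108s^5
Ksp = 108 × (5.981×10⁻⁷)^5 = 8.3×10⁻³⁰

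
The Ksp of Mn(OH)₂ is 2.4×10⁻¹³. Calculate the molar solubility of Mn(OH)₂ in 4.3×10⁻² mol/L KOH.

1.3×10⁻¹⁰ M

Mn(OH)₂(s) ⇌ Mn²⁺(aq) + 2 OH⁻(aq)
The solution already contains OH⁻ at 4.3×10⁻² mol/L. Let s be the molar solubility of Mn(OH)₂.
[OH⁻] ≈ 4.3×10⁻² mol/L (common ion dominates); [Mn²⁺] = s.
Ksp = [Mn²⁺][OH⁻]^2 = s(4.3×10⁻²)^2
s = 2.4×10⁻¹³ / (4.3×10⁻²)^2 = 1.3×10⁻¹⁰
s = 1.3×10⁻¹⁰ mol/L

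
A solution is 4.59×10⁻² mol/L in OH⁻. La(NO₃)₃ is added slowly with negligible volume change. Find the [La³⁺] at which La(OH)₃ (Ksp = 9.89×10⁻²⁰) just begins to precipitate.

1.02×10⁻¹⁵ M

Each salt precipitates once Q = Ksp for that salt.
La(OH)₃(s) ⇌ La³⁺(aq) + 3 OH⁻(aq)
Ksp = [La³⁺][OH⁻]^3 = [La³⁺](4.59×10⁻²)^3
[La³⁺] = 9.89×10⁻²⁰ / (4.59×10⁻²)^3 = 1.02×10⁻¹⁵
[La³⁺] = 1.02×10⁻¹⁵ mol/L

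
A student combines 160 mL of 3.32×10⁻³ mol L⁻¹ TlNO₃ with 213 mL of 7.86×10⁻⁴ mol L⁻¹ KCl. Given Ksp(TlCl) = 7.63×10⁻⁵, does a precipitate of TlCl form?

No

The combined volume is 373 mL.
[Tl⁺] = (3.32×10⁻³)(160)/373 = 1.42×10⁻³ mol L⁻¹
[Cl⁻] = (7.86×10⁻⁴)(213)/373 = 4.49×10⁻⁴ mol L⁻¹
Q = [Tl⁺][Cl⁻] = 6.39×10⁻⁷
Q = 6.39×10⁻⁷ < Ksp = 7.63×10⁻⁵, so the solution is unsaturated and no precipitate forms.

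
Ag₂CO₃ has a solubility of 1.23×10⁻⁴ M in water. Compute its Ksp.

Ksp = 7.44×10⁻¹²

Ag₂CO₃(s) ⇌ 2 Ag⁺(aq) + CO₃²⁻(aq)
Call the molar solubility s, so that [Ag⁺] = 2s and [CO₃²⁻] = s.
Ksp = [Ag⁺]^2[CO₃²⁻] = (2s)^2 · s = 4s^3
Ksp = 4 × (1.23×10⁻⁴)^3 = 7.44×10⁻¹²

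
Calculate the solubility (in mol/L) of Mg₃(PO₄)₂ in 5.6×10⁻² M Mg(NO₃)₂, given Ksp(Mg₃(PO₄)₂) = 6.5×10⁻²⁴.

9.6×10⁻¹¹ M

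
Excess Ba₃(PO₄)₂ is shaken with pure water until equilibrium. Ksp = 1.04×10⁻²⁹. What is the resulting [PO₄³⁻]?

1.25×10⁻⁶ M

Ba₃(PO₄)₂(s) ⇌ 3 Ba²⁺(aq) + 2 PO₄³⁻(aq)
With molar solubility s: [Ba²⁺] = 3s, [PO₄³⁻] = 2s.
Ksp = [Ba²⁺]^3[PO₄³⁻]^2 = (3s)^3 · (2s)^2 = 108s^5 = 1.04×10⁻²⁹
s = 6.26×10⁻⁷ mol L⁻¹
[PO₄³⁻] = 2s = 1.25×10⁻⁶ mol L⁻¹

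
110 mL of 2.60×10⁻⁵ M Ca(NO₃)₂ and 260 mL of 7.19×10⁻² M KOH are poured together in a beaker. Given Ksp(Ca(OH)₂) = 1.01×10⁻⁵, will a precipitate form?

No

The combined volume is 370 mL.
[Ca²⁺] = (2.60×10⁻⁵)(110)/370 = 7.73×10⁻⁶ M
[OH⁻] = (7.19×10⁻²)(260)/370 = 5.05×10⁻² M
Q = [Ca²⁺][OH⁻]^2 = 1.97×10⁻⁸
Since Q (1.97×10⁻⁸) is less than Ksp (1.01×10⁻⁵), no Ca(OH)₂ precipitates.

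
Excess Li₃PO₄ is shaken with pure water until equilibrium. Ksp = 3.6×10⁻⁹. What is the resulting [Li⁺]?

Li₃PO₄(s) ⇌ 3 Li⁺(aq) + PO₄³⁻(aq)
Let s be the molar solubility. Then [Li⁺] = 3s and [PO₄³⁻] = s.
Ksp = [Li⁺]^3[PO₄³⁻] = (3s)^3 · s = 27s^4 = 3.6×10⁻⁹
s = 3.4×10⁻³ mol L⁻¹
[Li⁺] = 3s = 1.0×10⁻² mol L⁻¹

1.0×10⁻² M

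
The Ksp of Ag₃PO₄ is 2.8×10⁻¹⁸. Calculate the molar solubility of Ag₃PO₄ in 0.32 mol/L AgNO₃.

Ag₃PO₄(s) ⇌ 3 Ag⁺(aq) + PO₄³⁻(aq)
Let s be the solubility of Ag₃PO₄ here. The common ion gives [Ag⁺] ≈ 0.32 mol/L, and [PO₄³⁻] = s.
Ksp = [Ag⁺]^3[PO₄³⁻] = (0.32)^3s
s = 2.8×10⁻¹⁸ / (0.32)^3 = 8.5×10⁻¹⁷
s = 8.5×10⁻¹⁷ mol/L

8.5×10⁻¹⁷ M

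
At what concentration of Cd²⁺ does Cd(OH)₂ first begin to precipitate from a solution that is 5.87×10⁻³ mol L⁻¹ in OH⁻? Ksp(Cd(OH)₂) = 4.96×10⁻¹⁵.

1.44×10⁻¹⁰ M

The threshold for precipitation is Q = Ksp.
Cd(OH)₂(s) ⇌ Cd²⁺(aq) + 2 OH⁻(aq)
Ksp = [Cd²⁺][OH⁻]^2 = [Cd²⁺](5.87×10⁻³)^2
[Cd²⁺] = 4.96×10⁻¹⁵ / (5.87×10⁻³)^2 = 1.44×10⁻¹⁰
[Cd²⁺] = 1.44×10⁻¹⁰ mol L⁻¹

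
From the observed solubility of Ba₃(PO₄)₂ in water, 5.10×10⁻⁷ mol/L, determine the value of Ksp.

Ba₃(PO₄)₂(s) ⇌ 3 Ba²⁺(aq) + 2 PO₄³⁻(aq)
Call the molar solubility s, so that [Ba²⁺] = 3s and [PO₄³⁻] = 2s.
Ksp = [Ba²⁺]^3[PO₄³⁻]^2 = (3s)^3 · (2s)^2 = 108s^5
Ksp = 108 × (5.10×10⁻⁷)^5 = 3.73×10⁻³⁰

Ksp = 3.73×10⁻³⁰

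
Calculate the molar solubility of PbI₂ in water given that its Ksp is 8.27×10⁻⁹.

PbI₂(s) ⇌ Pb²⁺(aq) + 2 I⁻(aq)
If s mol/L of PbI₂ dissolves, [Pb²⁺] = s and [I⁻] = 2s.
Ksp = [Pb²⁺][I⁻]^2 = s · (2s)^2 = 4s^3
4s^3 = 8.27×10⁻⁹  ⇒  s^3 = 2.07×10⁻⁹
s = 1.27×10⁻³ mol/L

1.27×10⁻³ M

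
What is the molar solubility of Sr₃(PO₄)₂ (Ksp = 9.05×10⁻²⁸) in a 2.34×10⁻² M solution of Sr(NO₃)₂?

4.20×10⁻¹² M

Sr₃(PO₄)₂(s) ⇌ 3 Sr²⁺(aq) + 2 PO₄³⁻(aq)
With Sr²⁺ already at 2.34×10⁻² M and s small, take [Sr²⁺] ≈ 2.34×10⁻² M and [PO₄³⁻] = 2s.
Ksp = [Sr²⁺]^3[PO₄³⁻]^2 = (2.34×10⁻²)^3(2s)^2
(2s)^2 = 9.05×10⁻²⁸ / (2.34×10⁻²)^3 = 7.06×10⁻²³
s = 4.20×10⁻¹² M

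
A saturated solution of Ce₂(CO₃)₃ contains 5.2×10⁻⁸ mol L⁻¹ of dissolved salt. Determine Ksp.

Ksp = 4.1×10⁻³⁵

Ce₂(CO₃)₃(s) ⇌ 2 Ce³⁺(aq) + 3 CO₃²⁻(aq)
If s mol/L of Ce₂(CO₃)₃ dissolves, [Ce³⁺] = 2s and [CO₃²⁻] = 3s.
Ksp = [Ce³⁺]^2[CO₃²⁻]^3 = (2s)^2 · (3s)^3 = 108s^5
Ksp = 108 × (5.2×10⁻⁸)^5 = 4.1×10⁻³⁵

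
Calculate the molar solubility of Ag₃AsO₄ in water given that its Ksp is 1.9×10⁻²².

Ag₃AsO₄(s) ⇌ 3 Ag⁺(aq) + AsO₄³⁻(aq)
Call the molar solubility s, so that [Ag⁺] = 3s and [AsO₄³⁻] = s.
Ksp = [Ag⁺]^3[AsO₄³⁻] = (3s)^3 · s = 27s^4
27s^4 = 1.9×10⁻²²  ⇒  s^4 = 7.0×10⁻²⁴
Taking the 4th root, s = 1.6×10⁻⁶ mol/L.

1.6×10⁻⁶ M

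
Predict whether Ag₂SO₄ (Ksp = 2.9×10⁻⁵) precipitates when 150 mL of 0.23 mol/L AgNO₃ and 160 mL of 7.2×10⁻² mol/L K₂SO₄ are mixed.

The combined volume is 310 mL.
[Ag⁺] = (0.23)(150)/310 = 0.11 mol/L
[SO₄²⁻] = (7.2×10⁻²)(160)/310 = 3.7×10⁻² mol/L
Q = [Ag⁺]^2[SO₄²⁻] = 4.6×10⁻⁴
Because Q > Ksp (4.6×10⁻⁴ vs 2.9×10⁻⁵), a precipitate of Ag₂SO₄ forms.

Yes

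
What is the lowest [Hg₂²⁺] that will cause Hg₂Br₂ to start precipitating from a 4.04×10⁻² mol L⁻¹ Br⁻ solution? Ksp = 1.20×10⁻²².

Precipitation begins when Q = Ksp.
Hg₂Br₂(s) ⇌ Hg₂²⁺(aq) + 2 Br⁻(aq)
Ksp = [Hg₂²⁺][Br⁻]^2 = [Hg₂²⁺](4.04×10⁻²)^2
[Hg₂²⁺] = 1.20×10⁻²² / (4.04×10⁻²)^2 = 7.35×10⁻²⁰
[Hg₂²⁺] = 7.35×10⁻²⁰ mol L⁻¹

7.35×10⁻²⁰ M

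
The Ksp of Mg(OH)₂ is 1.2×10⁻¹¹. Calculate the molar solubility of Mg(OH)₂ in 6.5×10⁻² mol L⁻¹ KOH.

Mg(OH)₂(s) ⇌ Mg²⁺(aq) + 2 OH⁻(aq)
Let s be the solubility of Mg(OH)₂ here. The common ion gives [OH⁻] ≈ 6.5×10⁻² mol L⁻¹, and [Mg²⁺] = s.
Ksp = [Mg²⁺][OH⁻]^2 = s(6.5×10⁻²)^2
s = 1.2×10⁻¹¹ / (6.5×10⁻²)^2 = 2.8×10⁻⁹
s = 2.8×10⁻⁹ mol L⁻¹

2.8×10⁻⁹ M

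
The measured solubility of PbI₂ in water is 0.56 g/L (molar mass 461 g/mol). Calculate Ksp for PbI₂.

Convert to molarity: s = 0.56 / 461 = 1.215×10⁻³ mol/L
PbI₂(s) ⇌ Pb²⁺(aq) + 2 I⁻(aq)
For each mole of PbI₂ that dissolves per liter, [Pb²⁺] = s and [I⁻] = 2s; let s denote this solubility.
Ksp = [Pb²⁺][I⁻]^2 = s · (2s)^2 = 4s^3
Ksp = 4 × (1.215×10⁻³)^3 = 7.2×10⁻⁹

Ksp = 7.2×10⁻⁹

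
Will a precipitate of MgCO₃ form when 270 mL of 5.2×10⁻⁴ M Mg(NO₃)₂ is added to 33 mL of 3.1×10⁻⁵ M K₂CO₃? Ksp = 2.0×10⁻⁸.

After mixing, V = 270 mL + 33 mL = 303 mL.
[Mg²⁺] = (5.2×10⁻⁴)(270)/303 = 4.6×10⁻⁴ M
[CO₃²⁻] = (3.1×10⁻⁵)(33)/303 = 3.4×10⁻⁶ M
Q = [Mg²⁺][CO₃²⁻] = 1.6×10⁻⁹
Q = 1.6×10⁻⁹ < Ksp = 2.0×10⁻⁸, so the solution is unsaturated and no precipitate forms.

No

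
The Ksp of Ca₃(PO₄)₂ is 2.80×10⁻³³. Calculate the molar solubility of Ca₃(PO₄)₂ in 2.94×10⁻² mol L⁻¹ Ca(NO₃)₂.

5.25×10⁻¹⁵ M

Ca₃(PO₄)₂(s) ⇌ 3 Ca²⁺(aq) + 2 PO₄³⁻(aq)
With Ca²⁺ already at 2.94×10⁻² mol L⁻¹ and s small, take [Ca²⁺] ≈ 2.94×10⁻² mol L⁻¹ and [PO₄³⁻] = 2s.
Ksp = [Ca²⁺]^3[PO₄³⁻]^2 = (2.94×10⁻²)^3(2s)^2
(2s)^2 = 2.80×10⁻³³ / (2.94×10⁻²)^3 = 1.10×10⁻²⁸
s = 5.25×10⁻¹⁵ mol L⁻¹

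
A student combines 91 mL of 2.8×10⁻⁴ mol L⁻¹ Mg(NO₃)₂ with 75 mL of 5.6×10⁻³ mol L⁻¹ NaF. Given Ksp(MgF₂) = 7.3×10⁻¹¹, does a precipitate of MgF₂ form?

The combined volume is 166 mL.
[Mg²⁺] = (2.8×10⁻⁴)(91)/166 = 1.5×10⁻⁴ mol L⁻¹
[F⁻] = (5.6×10⁻³)(75)/166 = 2.5×10⁻³ mol L⁻¹
Q = [Mg²⁺][F⁻]^2 = 9.8×10⁻¹⁰
Q = 9.8×10⁻¹⁰ > Ksp = 7.3×10⁻¹¹, so the solution is supersaturated and MgF₂ precipitates.

Yes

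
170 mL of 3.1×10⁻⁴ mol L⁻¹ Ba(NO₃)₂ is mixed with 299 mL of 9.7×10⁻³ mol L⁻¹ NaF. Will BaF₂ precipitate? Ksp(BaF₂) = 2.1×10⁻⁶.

No

After mixing, V = 170 mL + 299 mL = 469 mL.
[Ba²⁺] = (3.1×10⁻⁴)(170)/469 = 1.1×10⁻⁴ mol L⁻¹
[F⁻] = (9.7×10⁻³)(299)/469 = 6.2×10⁻³ mol L⁻¹
Q = [Ba²⁺][F⁻]^2 = 4.3×10⁻⁹
Q < Ksp (4.3×10⁻⁹ vs 2.1×10⁻⁶); the solution remains unsaturated and no precipitate forms.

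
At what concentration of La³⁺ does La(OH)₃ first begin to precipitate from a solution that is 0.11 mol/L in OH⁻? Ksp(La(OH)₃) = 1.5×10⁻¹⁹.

1.1×10⁻¹⁶ M

Precipitation of each salt begins when its ion product equals Ksp.
La(OH)₃(s) ⇌ La³⁺(aq) + 3 OH⁻(aq)
Ksp = [La³⁺][OH⁻]^3 = [La³⁺](0.11)^3
[La³⁺] = 1.5×10⁻¹⁹ / (0.11)^3 = 1.1×10⁻¹⁶
[La³⁺] = 1.1×10⁻¹⁶ mol/L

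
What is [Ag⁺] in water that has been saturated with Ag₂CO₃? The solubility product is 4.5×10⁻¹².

Ag₂CO₃(s) ⇌ 2 Ag⁺(aq) + CO₃²⁻(aq)
For each mole of Ag₂CO₃ that dissolves per liter, [Ag⁺] = 2s and [CO₃²⁻] = s; let s denote this solubility.
Ksp = [Ag⁺]^2[CO₃²⁻] = (2s)^2 · s = 4s^3 = 4.5×10⁻¹²
s = 1.0×10⁻⁴ mol/L
[Ag⁺] = 2s = 2.1×10⁻⁴ mol/L

2.1×10⁻⁴ M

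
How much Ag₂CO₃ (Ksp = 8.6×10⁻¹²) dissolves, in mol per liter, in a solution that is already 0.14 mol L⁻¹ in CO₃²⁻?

Ag₂CO₃(s) ⇌ 2 Ag⁺(aq) + CO₃²⁻(aq)
Let s be the solubility of Ag₂CO₃ here. The common ion gives [CO₃²⁻] ≈ 0.14 mol L⁻¹, and [Ag⁺] = 2s.
Ksp = [Ag⁺]^2[CO₃²⁻] = (2s)^2(0.14)
(2s)^2 = 8.6×10⁻¹² / (0.14) = 6.1×10⁻¹¹
s = 3.9×10⁻⁶ mol L⁻¹

3.9×10⁻⁶ M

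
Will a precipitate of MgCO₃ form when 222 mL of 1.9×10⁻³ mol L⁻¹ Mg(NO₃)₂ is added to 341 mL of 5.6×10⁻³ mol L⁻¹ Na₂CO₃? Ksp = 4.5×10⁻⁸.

Yes

The combined volume is 563 mL.
[Mg²⁺] = (1.9×10⁻³)(222)/563 = 7.5×10⁻⁴ mol L⁻¹
[CO₃²⁻] = (5.6×10⁻³)(341)/563 = 3.4×10⁻³ mol L⁻¹
Q = [Mg²⁺][CO₃²⁻] = 2.5×10⁻⁶
Q = 2.5×10⁻⁶ > Ksp = 4.5×10⁻⁸, so the solution is supersaturated and MgCO₃ precipitates.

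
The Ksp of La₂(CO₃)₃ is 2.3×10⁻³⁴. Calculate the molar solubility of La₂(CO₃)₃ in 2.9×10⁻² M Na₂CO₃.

1.5×10⁻¹⁵ M

La₂(CO₃)₃(s) ⇌ 2 La³⁺(aq) + 3 CO₃²⁻(aq)
Let s be the solubility of La₂(CO₃)₃ here. The common ion gives [CO₃²⁻] ≈ 2.9×10⁻² M, and [La³⁺] = 2s.
Ksp = [La³⁺]^2[CO₃²⁻]^3 = (2s)^2(2.9×10⁻²)^3
(2s)^2 = 2.3×10⁻³⁴ / (2.9×10⁻²)^3 = 9.4×10⁻³⁰
s = 1.5×10⁻¹⁵ M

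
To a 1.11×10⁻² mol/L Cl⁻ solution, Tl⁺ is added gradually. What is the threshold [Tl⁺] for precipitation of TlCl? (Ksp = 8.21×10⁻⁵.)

7.40×10⁻³ M

The threshold for precipitation is Q = Ksp.
TlCl(s) ⇌ Tl⁺(aq) + Cl⁻(aq)
Ksp = [Tl⁺][Cl⁻] = [Tl⁺](1.11×10⁻²)
[Tl⁺] = 8.21×10⁻⁵ / (1.11×10⁻²) = 7.40×10⁻³
[Tl⁺] = 7.40×10⁻³ mol/L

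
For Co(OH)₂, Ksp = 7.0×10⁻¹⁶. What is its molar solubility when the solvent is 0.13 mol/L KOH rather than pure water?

4.1×10⁻¹⁴ M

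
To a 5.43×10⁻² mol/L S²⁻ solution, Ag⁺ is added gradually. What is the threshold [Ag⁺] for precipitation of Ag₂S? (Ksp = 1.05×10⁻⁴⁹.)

1.39×10⁻²⁴ M

A salt starts to precipitate once the ion product Q reaches its Ksp.
Ag₂S(s) ⇌ 2 Ag⁺(aq) + S²⁻(aq)
Ksp = [Ag⁺]^2[S²⁻] = [Ag⁺]^2(5.43×10⁻²)
[Ag⁺]^2 = 1.05×10⁻⁴⁹ / (5.43×10⁻²) = 1.93×10⁻⁴⁸
[Ag⁺] = 1.39×10⁻²⁴ mol/L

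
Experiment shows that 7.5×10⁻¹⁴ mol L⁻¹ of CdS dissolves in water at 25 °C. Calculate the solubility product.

CdS(s) ⇌ Cd²⁺(aq) + S²⁻(aq)
Let s be the molar solubility. Then [Cd²⁺] = s and [S²⁻] = s.
Ksp = [Cd²⁺][S²⁻] = s · s = s^2
Ksp = (7.5×10⁻¹⁴)^2 = 5.6×10⁻²⁷

Ksp = 5.6×10⁻²⁷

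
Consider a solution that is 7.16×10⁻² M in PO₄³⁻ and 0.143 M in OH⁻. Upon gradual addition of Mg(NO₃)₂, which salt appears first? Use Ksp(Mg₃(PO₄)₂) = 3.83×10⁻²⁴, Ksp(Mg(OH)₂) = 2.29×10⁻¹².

Mg(OH)₂

Precipitation begins when Q = Ksp.
For Mg₃(PO₄)₂: [Mg²⁺] = (Ksp/[PO₄³⁻]^2)^(1/3) = 9.07×10⁻⁸ M
For Mg(OH)₂: [Mg²⁺] = (Ksp/[OH⁻]^2) = 1.12×10⁻¹⁰ M
Mg(OH)₂ requires the lower [Mg²⁺], so it precipitates first.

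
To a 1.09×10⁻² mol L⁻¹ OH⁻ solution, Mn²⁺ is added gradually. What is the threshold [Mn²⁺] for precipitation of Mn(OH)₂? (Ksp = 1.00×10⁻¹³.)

Precipitation begins when Q = Ksp.
Mn(OH)₂(s) ⇌ Mn²⁺(aq) + 2 OH⁻(aq)
Ksp = [Mn²⁺][OH⁻]^2 = [Mn²⁺](1.09×10⁻²)^2
[Mn²⁺] = 1.00×10⁻¹³ / (1.09×10⁻²)^2 = 8.42×10⁻¹⁰
[Mn²⁺] = 8.42×10⁻¹⁰ mol L⁻¹

8.42×10⁻¹⁰ M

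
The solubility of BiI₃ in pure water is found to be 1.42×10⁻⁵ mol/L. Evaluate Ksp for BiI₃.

BiI₃(s) ⇌ Bi³⁺(aq) + 3 I⁻(aq)
Let s be the molar solubility. Then [Bi³⁺] = s and [I⁻] = 3s.
Ksp = [Bi³⁺][I⁻]^3 = s · (3s)^3 = 27s^4
Ksp = 27 × (1.42×10⁻⁵)^4 = 1.10×10⁻¹⁸

Ksp = 1.10×10⁻¹⁸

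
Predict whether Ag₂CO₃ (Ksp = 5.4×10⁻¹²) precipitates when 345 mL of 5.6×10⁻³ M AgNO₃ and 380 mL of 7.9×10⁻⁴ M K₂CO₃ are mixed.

After mixing, V = 345 mL + 380 mL = 725 mL.
[Ag⁺] = (5.6×10⁻³)(345)/725 = 2.7×10⁻³ M
[CO₃²⁻] = (7.9×10⁻⁴)(380)/725 = 4.1×10⁻⁴ M
Q = [Ag⁺]^2[CO₃²⁻] = 2.9×10⁻⁹
Q = 2.9×10⁻⁹ > Ksp = 5.4×10⁻¹², so the solution is supersaturated and Ag₂CO₃ precipitates.

Yes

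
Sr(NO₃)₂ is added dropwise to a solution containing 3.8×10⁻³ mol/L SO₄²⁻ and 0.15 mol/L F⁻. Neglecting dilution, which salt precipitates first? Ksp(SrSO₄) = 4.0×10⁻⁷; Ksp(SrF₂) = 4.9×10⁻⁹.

Precipitation begins when Q = Ksp.
For SrSO₄: [Sr²⁺] = (Ksp/[SO₄²⁻]) = 1.1×10⁻⁴ mol/L
For SrF₂: [Sr²⁺] = (Ksp/[F⁻]^2) = 2.2×10⁻⁷ mol/L
Since SrF₂ needs less Sr²⁺ to reach saturation, it precipitates first.

SrF₂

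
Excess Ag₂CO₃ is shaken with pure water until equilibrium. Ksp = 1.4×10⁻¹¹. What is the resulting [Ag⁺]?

3.0×10⁻⁴ M

Ag₂CO₃(s) ⇌ 2 Ag⁺(aq) + CO₃²⁻(aq)
For each mole of Ag₂CO₃ that dissolves per liter, [Ag⁺] = 2s and [CO₃²⁻] = s; let s denote this solubility.
Ksp = [Ag⁺]^2[CO₃²⁻] = (2s)^2 · s = 4s^3 = 1.4×10⁻¹¹
s = 1.5×10⁻⁴ M
[Ag⁺] = 2s = 3.0×10⁻⁴ M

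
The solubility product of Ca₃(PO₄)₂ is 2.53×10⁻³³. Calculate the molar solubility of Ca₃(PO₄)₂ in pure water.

Ca₃(PO₄)₂(s) ⇌ 3 Ca²⁺(aq) + 2 PO₄³⁻(aq)
For each mole of Ca₃(PO₄)₂ that dissolves per liter, [Ca²⁺] = 3s and [PO₄³⁻] = 2s; let s denote this solubility.
Ksp = [Ca²⁺]^3[PO₄³⁻]^2 = (3s)^3 · (2s)^2 = 108s^5
108s^5 = 2.53×10⁻³³  ⇒  s^5 = 2.34×10⁻³⁵
Taking the 5th root, s = 1.19×10⁻⁷ mol L⁻¹.

1.19×10⁻⁷ M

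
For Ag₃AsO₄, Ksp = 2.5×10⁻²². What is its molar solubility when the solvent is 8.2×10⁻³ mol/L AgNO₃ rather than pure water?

Ag₃AsO₄(s) ⇌ 3 Ag⁺(aq) + AsO₄³⁻(aq)
Ag⁺ is already present at 8.2×10⁻³ mol/L. If s mol/L of Ag₃AsO₄ dissolves, [AsO₄³⁻] = s while [Ag⁺] ≈ 8.2×10⁻³ mol/L.
Ksp = [Ag⁺]^3[AsO₄³⁻] = (8.2×10⁻³)^3s
s = 2.5×10⁻²² / (8.2×10⁻³)^3 = 4.5×10⁻¹⁶
s = 4.5×10⁻¹⁶ mol/L

4.5×10⁻¹⁶ M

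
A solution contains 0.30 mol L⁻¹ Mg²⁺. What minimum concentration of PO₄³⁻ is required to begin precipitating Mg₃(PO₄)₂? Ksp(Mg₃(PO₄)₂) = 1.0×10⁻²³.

1.9×10⁻¹¹ M

Precipitation begins when Q = Ksp.
Mg₃(PO₄)₂(s) ⇌ 3 Mg²⁺(aq) + 2 PO₄³⁻(aq)
Ksp = [Mg²⁺]^3[PO₄³⁻]^2 = [PO₄³⁻]^2(0.30)^3
[PO₄³⁻]^2 = 1.0×10⁻²³ / (0.30)^3 = 3.7×10⁻²²
[PO₄³⁻] = 1.9×10⁻¹¹ mol L⁻¹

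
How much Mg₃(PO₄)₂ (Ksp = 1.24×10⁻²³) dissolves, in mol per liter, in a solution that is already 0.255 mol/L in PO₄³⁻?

1.92×10⁻⁸ M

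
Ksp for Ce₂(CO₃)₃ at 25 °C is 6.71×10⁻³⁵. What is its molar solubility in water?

5.74×10⁻⁸ M

Ce₂(CO₃)₃(s) ⇌ 2 Ce³⁺(aq) + 3 CO₃²⁻(aq)
If s mol/L of Ce₂(CO₃)₃ dissolves, [Ce³⁺] = 2s and [CO₃²⁻] = 3s.
Ksp = [Ce³⁺]^2[CO₃²⁻]^3 = (2s)^2 · (3s)^3 = 108s^5
108s^5 = 6.71×10⁻³⁵  ⇒  s^5 = 6.21×10⁻³⁷
Taking the 5th root, s = 5.74×10⁻⁸ mol/L.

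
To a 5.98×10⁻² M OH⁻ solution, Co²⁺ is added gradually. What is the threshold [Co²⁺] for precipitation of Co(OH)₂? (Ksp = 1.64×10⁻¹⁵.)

4.59×10⁻¹³ M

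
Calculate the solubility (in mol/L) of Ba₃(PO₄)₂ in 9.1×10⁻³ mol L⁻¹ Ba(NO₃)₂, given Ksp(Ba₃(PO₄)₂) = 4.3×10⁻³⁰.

1.2×10⁻¹² M

Ba₃(PO₄)₂(s) ⇌ 3 Ba²⁺(aq) + 2 PO₄³⁻(aq)
The solution already contains Ba²⁺ at 9.1×10⁻³ mol L⁻¹. Let s be the molar solubility of Ba₃(PO₄)₂.
[Ba²⁺] ≈ 9.1×10⁻³ mol L⁻¹ (common ion dominates); [PO₄³⁻] = 2s.
Ksp = [Ba²⁺]^3[PO₄³⁻]^2 = (9.1×10⁻³)^3(2s)^2
(2s)^2 = 4.3×10⁻³⁰ / (9.1×10⁻³)^3 = 5.7×10⁻²⁴
s = 1.2×10⁻¹² mol L⁻¹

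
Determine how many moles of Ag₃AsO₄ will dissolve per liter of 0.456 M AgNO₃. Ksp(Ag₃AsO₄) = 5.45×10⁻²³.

5.75×10⁻²² M

Ag₃AsO₄(s) ⇌ 3 Ag⁺(aq) + AsO₄³⁻(aq)
Let s be the solubility of Ag₃AsO₄ here. The common ion gives [Ag⁺] ≈ 0.456 M, and [AsO₄³⁻] = s.
Ksp = [Ag⁺]^3[AsO₄³⁻] = (0.456)^3s
s = 5.45×10⁻²³ / (0.456)^3 = 5.75×10⁻²²
s = 5.75×10⁻²² M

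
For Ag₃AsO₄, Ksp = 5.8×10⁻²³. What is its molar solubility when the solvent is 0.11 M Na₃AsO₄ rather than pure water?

Ag₃AsO₄(s) ⇌ 3 Ag⁺(aq) + AsO₄³⁻(aq)
AsO₄³⁻ is already present at 0.11 M. If s mol/L of Ag₃AsO₄ dissolves, [Ag⁺] = 3s while [AsO₄³⁻] ≈ 0.11 M.
Ksp = [Ag⁺]^3[AsO₄³⁻] = (3s)^3(0.11)
(3s)^3 = 5.8×10⁻²³ / (0.11) = 5.3×10⁻²²
s = 2.7×10⁻⁸ M

2.7×10⁻⁸ M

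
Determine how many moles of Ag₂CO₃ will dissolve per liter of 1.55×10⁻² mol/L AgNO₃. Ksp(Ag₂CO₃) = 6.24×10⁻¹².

2.60×10⁻⁸ M

Ag₂CO₃(s) ⇌ 2 Ag⁺(aq) + CO₃²⁻(aq)
Let s be the solubility of Ag₂CO₃ here. The common ion gives [Ag⁺] ≈ 1.55×10⁻² mol/L, and [CO₃²⁻] = s.
Ksp = [Ag⁺]^2[CO₃²⁻] = (1.55×10⁻²)^2s
s = 6.24×10⁻¹² / (1.55×10⁻²)^2 = 2.60×10⁻⁸
s = 2.60×10⁻⁸ mol/L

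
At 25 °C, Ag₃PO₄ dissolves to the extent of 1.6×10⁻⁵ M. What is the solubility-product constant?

Ag₃PO₄(s) ⇌ 3 Ag⁺(aq) + PO₄³⁻(aq)
Call the molar solubility s, so that [Ag⁺] = 3s and [PO₄³⁻] = s.
Ksp = [Ag⁺]^3[PO₄³⁻] = (3s)^3 · s = 27s^4
Ksp = 27 × (1.6×10⁻⁵)^4 = 1.8×10⁻¹⁸

Ksp = 1.8×10⁻¹⁸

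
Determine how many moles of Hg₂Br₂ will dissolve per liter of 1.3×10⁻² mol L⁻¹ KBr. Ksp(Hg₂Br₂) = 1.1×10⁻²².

6.5×10⁻¹⁹ M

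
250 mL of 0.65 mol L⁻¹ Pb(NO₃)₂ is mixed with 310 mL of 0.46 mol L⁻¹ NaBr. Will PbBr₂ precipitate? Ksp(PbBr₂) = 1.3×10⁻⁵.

Yes

After mixing, V = 250 mL + 310 mL = 560 mL.
[Pb²⁺] = (0.65)(250)/560 = 0.29 mol L⁻¹
[Br⁻] = (0.46)(310)/560 = 0.25 mol L⁻¹
Q = [Pb²⁺][Br⁻]^2 = 1.9×10⁻²
Because Q > Ksp (1.9×10⁻² vs 1.3×10⁻⁵), a precipitate of PbBr₂ forms.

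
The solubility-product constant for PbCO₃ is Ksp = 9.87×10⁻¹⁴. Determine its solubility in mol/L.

PbCO₃(s) ⇌ Pb²⁺(aq) + CO₃²⁻(aq)
Let s be the molar solubility. Then [Pb²⁺] = s and [CO₃²⁻] = s.
Ksp = [Pb²⁺][CO₃²⁻] = s · s = s^2
s^2 = 9.87×10⁻¹⁴
s = 3.14×10⁻⁷ mol L⁻¹

3.14×10⁻⁷ M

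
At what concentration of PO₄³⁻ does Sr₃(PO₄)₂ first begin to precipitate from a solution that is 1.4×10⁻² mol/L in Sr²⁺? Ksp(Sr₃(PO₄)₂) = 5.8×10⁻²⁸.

1.5×10⁻¹¹ M

A salt starts to precipitate once the ion product Q reaches its Ksp.
Sr₃(PO₄)₂(s) ⇌ 3 Sr²⁺(aq) + 2 PO₄³⁻(aq)
Ksp = [Sr²⁺]^3[PO₄³⁻]^2 = [PO₄³⁻]^2(1.4×10⁻²)^3
[PO₄³⁻]^2 = 5.8×10⁻²⁸ / (1.4×10⁻²)^3 = 2.1×10⁻²²
[PO₄³⁻] = 1.5×10⁻¹¹ mol/L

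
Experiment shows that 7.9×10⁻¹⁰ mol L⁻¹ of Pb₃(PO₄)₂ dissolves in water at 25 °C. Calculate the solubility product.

Pb₃(PO₄)₂(s) ⇌ 3 Pb²⁺(aq) + 2 PO₄³⁻(aq)
For each mole of Pb₃(PO₄)₂ that dissolves per liter, [Pb²⁺] = 3s and [PO₄³⁻] = 2s; let s denote this solubility.
Ksp = [Pb²⁺]^3[PO₄³⁻]^2 = (3s)^3 · (2s)^2 = 108s^5
Ksp = 108 × (7.9×10⁻¹⁰)^5 = 3.3×10⁻⁴⁴

Ksp = 3.3×10⁻⁴⁴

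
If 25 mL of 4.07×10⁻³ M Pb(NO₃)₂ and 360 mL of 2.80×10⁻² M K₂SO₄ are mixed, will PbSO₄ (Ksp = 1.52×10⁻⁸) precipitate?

Yes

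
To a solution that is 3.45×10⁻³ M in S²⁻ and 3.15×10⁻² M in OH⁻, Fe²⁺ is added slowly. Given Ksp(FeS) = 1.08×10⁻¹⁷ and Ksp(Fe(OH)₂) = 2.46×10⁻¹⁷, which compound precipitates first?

A salt starts to precipitate once the ion product Q reaches its Ksp.
For FeS: [Fe²⁺] = (Ksp/[S²⁻]) = 3.13×10⁻¹⁵ M
For Fe(OH)₂: [Fe²⁺] = (Ksp/[OH⁻]^2) = 2.48×10⁻¹⁴ M
FeS requires the lower [Fe²⁺], so it precipitates first.

FeS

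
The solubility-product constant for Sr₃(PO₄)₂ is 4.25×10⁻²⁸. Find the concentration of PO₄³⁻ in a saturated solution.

Sr₃(PO₄)₂(s) ⇌ 3 Sr²⁺(aq) + 2 PO₄³⁻(aq)
With molar solubility s: [Sr²⁺] = 3s, [PO₄³⁻] = 2s.
Ksp = [Sr²⁺]^3[PO₄³⁻]^2 = (3s)^3 · (2s)^2 = 108s^5 = 4.25×10⁻²⁸
s = 1.32×10⁻⁶ mol/L
[PO₄³⁻] = 2s = 2.63×10⁻⁶ mol/L

2.63×10⁻⁶ M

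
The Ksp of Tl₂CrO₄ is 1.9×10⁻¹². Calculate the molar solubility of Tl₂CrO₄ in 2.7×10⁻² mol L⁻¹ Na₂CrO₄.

Tl₂CrO₄(s) ⇌ 2 Tl⁺(aq) + CrO₄²⁻(aq)
The solution already contains CrO₄²⁻ at 2.7×10⁻² mol L⁻¹. Let s be the molar solubility of Tl₂CrO₄.
[CrO₄²⁻] ≈ 2.7×10⁻² mol L⁻¹ (common ion dominates); [Tl⁺] = 2s.
Ksp = [Tl⁺]^2[CrO₄²⁻] = (2s)^2(2.7×10⁻²)
(2s)^2 = 1.9×10⁻¹² / (2.7×10⁻²) = 7.0×10⁻¹¹
s = 4.2×10⁻⁶ mol L⁻¹

4.2×10⁻⁶ M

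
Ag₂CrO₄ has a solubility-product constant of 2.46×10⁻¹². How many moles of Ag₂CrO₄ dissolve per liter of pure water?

8.50×10⁻⁵ M

Ag₂CrO₄(s) ⇌ 2 Ag⁺(aq) + CrO₄²⁻(aq)
If s mol/L of Ag₂CrO₄ dissolves, [Ag⁺] = 2s and [CrO₄²⁻] = s.
Ksp = [Ag⁺]^2[CrO₄²⁻] = (2s)^2 · s = 4s^3
4s^3 = 2.46×10⁻¹²  ⇒  s^3 = 6.15×10⁻¹³
s = 8.50×10⁻⁵ M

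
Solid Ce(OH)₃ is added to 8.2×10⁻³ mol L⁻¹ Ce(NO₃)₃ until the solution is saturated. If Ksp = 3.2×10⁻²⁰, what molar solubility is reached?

5.2×10⁻⁷ M

Ce(OH)₃(s) ⇌ Ce³⁺(aq) + 3 OH⁻(aq)
Ce³⁺ is already present at 8.2×10⁻³ mol L⁻¹. If s mol/L of Ce(OH)₃ dissolves, [OH⁻] = 3s while [Ce³⁺] ≈ 8.2×10⁻³ mol L⁻¹.
Ksp = [Ce³⁺][OH⁻]^3 = (8.2×10⁻³)(3s)^3
(3s)^3 = 3.2×10⁻²⁰ / (8.2×10⁻³) = 3.9×10⁻¹⁸
s = 5.2×10⁻⁷ mol L⁻¹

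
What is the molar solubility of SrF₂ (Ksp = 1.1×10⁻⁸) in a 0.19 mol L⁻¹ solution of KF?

SrF₂(s) ⇌ Sr²⁺(aq) + 2 F⁻(aq)
With F⁻ already at 0.19 mol L⁻¹ and s small, take [F⁻] ≈ 0.19 mol L⁻¹ and [Sr²⁺] = s.
Ksp = [Sr²⁺][F⁻]^2 = s(0.19)^2
s = 1.1×10⁻⁸ / (0.19)^2 = 3.0×10⁻⁷
s = 3.0×10⁻⁷ mol L⁻¹

3.0×10⁻⁷ M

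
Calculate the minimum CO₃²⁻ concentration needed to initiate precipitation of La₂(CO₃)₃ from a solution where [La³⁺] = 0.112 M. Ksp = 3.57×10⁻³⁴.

3.05×10⁻¹¹ M

A salt starts to precipitate once the ion product Q reaches its Ksp.
La₂(CO₃)₃(s) ⇌ 2 La³⁺(aq) + 3 CO₃²⁻(aq)
Ksp = [La³⁺]^2[CO₃²⁻]^3 = [CO₃²⁻]^3(0.112)^2
[CO₃²⁻]^3 = 3.57×10⁻³⁴ / (0.112)^2 = 2.85×10⁻³²
[CO₃²⁻] = 3.05×10⁻¹¹ M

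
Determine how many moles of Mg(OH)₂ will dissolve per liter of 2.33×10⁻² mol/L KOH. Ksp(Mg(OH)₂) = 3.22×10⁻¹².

5.93×10⁻⁹ M

Mg(OH)₂(s) ⇌ Mg²⁺(aq) + 2 OH⁻(aq)
The solution already contains OH⁻ at 2.33×10⁻² mol/L. Let s be the molar solubility of Mg(OH)₂.
[OH⁻] ≈ 2.33×10⁻² mol/L (common ion dominates); [Mg²⁺] = s.
Ksp = [Mg²⁺][OH⁻]^2 = s(2.33×10⁻²)^2
s = 3.22×10⁻¹² / (2.33×10⁻²)^2 = 5.93×10⁻⁹
s = 5.93×10⁻⁹ mol/L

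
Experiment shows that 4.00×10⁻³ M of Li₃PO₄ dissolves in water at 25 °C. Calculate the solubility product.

Li₃PO₄(s) ⇌ 3 Li⁺(aq) + PO₄³⁻(aq)
With molar solubility s: [Li⁺] = 3s, [PO₄³⁻] = s.
Ksp = [Li⁺]^3[PO₄³⁻] = (3s)^3 · s = 27s^4
Ksp = 27 × (4.00×10⁻³)^4 = 6.91×10⁻⁹

Ksp = 6.91×10⁻⁹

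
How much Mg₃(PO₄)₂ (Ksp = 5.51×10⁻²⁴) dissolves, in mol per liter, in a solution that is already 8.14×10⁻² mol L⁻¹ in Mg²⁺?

Mg₃(PO₄)₂(s) ⇌ 3 Mg²⁺(aq) + 2 PO₄³⁻(aq)
Let s be the solubility of Mg₃(PO₄)₂ here. The common ion gives [Mg²⁺] ≈ 8.14×10⁻² mol L⁻¹, and [PO₄³⁻] = 2s.
Ksp = [Mg²⁺]^3[PO₄³⁻]^2 = (8.14×10⁻²)^3(2s)^2
(2s)^2 = 5.51×10⁻²⁴ / (8.14×10⁻²)^3 = 1.02×10⁻²⁰
s = 5.05×10⁻¹¹ mol L⁻¹

5.05×10⁻¹¹ M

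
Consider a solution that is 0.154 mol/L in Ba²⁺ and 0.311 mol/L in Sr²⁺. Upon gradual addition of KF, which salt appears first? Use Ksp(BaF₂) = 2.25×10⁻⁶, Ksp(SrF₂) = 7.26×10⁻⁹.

A salt starts to precipitate once the ion product Q reaches its Ksp.
For BaF₂: [F⁻] = (Ksp/[Ba²⁺])^(1/2) = 3.82×10⁻³ mol/L
For SrF₂: [F⁻] = (Ksp/[Sr²⁺])^(1/2) = 1.53×10⁻⁴ mol/L
SrF₂ requires the lower [F⁻], so it precipitates first.

SrF₂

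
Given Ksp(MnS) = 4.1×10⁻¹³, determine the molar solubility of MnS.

6.4×10⁻⁷ M

MnS(s) ⇌ Mn²⁺(aq) + S²⁻(aq)
For each mole of MnS that dissolves per liter, [Mn²⁺] = s and [S²⁻] = s; let s denote this solubility.
Ksp = [Mn²⁺][S²⁻] = s · s = s^2
s^2 = 4.1×10⁻¹³
s = 6.4×10⁻⁷ M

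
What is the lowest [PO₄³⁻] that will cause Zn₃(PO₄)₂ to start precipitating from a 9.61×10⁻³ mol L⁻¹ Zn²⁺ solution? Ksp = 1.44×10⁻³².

1.27×10⁻¹³ M

The threshold for precipitation is Q = Ksp.
Zn₃(PO₄)₂(s) ⇌ 3 Zn²⁺(aq) + 2 PO₄³⁻(aq)
Ksp = [Zn²⁺]^3[PO₄³⁻]^2 = [PO₄³⁻]^2(9.61×10⁻³)^3
[PO₄³⁻]^2 = 1.44×10⁻³² / (9.61×10⁻³)^3 = 1.62×10⁻²⁶
[PO₄³⁻] = 1.27×10⁻¹³ mol L⁻¹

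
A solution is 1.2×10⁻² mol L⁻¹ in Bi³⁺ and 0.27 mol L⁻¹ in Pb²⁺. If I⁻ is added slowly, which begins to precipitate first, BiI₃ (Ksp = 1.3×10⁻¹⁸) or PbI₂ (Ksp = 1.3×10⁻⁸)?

Precipitation of each salt begins when its ion product equals Ksp.
For BiI₃: [I⁻] = (Ksp/[Bi³⁺])^(1/3) = 4.8×10⁻⁶ mol L⁻¹
For PbI₂: [I⁻] = (Ksp/[Pb²⁺])^(1/2) = 2.2×10⁻⁴ mol L⁻¹
The smaller threshold [I⁻] is reached first, so BiI₃ precipitates first.

BiI₃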